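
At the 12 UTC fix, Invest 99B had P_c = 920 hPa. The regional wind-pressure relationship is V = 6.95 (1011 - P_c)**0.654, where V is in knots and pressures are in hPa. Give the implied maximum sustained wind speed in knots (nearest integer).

ΔP = 1011 − 920 = 91 hPa.
91^0.654 ≈ 19.108.
V ≈ 6.95 × 19.108 ≈ 132.8 kt.

133 kt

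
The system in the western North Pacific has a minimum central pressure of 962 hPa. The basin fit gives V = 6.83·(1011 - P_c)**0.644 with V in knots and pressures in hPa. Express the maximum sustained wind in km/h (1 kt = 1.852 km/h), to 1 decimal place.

ΔP = 1011 − 962 = 49 hPa.
V ≈ 6.83 × 49^0.644 = 6.83 × 12.260 ≈ 83.735 kt.
83.735 × 1.852 ≈ 155.08 km/h → 155.1 km/h.

155.1 km/h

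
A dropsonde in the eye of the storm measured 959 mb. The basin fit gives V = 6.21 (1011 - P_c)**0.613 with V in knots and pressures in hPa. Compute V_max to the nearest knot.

70 kt

ΔP = 1011 − 959 = 52 mb.
52^0.613 ≈ 11.270.
V ≈ 6.21 × 11.270 ≈ 70.0 kt.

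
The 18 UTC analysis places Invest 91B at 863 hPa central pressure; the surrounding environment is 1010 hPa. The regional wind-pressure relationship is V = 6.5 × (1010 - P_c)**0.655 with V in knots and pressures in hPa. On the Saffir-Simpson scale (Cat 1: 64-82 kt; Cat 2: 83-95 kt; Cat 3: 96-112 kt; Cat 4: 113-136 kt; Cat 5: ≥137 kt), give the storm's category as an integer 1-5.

ΔP = 1010 − 863 = 147 hPa.
V ≈ 6.5 × 147^0.655 = 6.5 × 26.28 ≈ 171 kt.
171 kt falls in the Category 5 band.

5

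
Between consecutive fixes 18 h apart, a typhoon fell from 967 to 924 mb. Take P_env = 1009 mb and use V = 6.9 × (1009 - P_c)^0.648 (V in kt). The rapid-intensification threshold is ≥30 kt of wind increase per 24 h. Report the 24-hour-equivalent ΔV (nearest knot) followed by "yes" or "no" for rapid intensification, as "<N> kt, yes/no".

60 kt, yes

V₁: ΔP = 42, V ≈ 6.9 × 42^0.648 ≈ 77.75 kt.
V₂: ΔP = 85, V ≈ 6.9 × 85^0.648 ≈ 122.78 kt.
ΔV over 18 h = 45.03 kt → 24 h equivalent = 45.03 × 24/18 ≈ 60.04 kt.
60 kt ≥ 30 kt ⇒ rapid intensification.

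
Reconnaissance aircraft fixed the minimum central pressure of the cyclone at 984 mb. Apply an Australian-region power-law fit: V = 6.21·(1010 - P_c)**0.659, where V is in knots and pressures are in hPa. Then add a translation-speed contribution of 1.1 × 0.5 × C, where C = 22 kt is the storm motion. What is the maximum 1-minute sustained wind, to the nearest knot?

ΔP = 1010 − 984 = 26 mb.
26^0.659 ≈ 8.560.
V ≈ 6.21 × 8.560 ≈ 53.2 kt.
Translation term: 1.1 × 0.5 × 22 = 12.1 kt.
Corrected V ≈ 65.3 kt → 65 kt.

65 kt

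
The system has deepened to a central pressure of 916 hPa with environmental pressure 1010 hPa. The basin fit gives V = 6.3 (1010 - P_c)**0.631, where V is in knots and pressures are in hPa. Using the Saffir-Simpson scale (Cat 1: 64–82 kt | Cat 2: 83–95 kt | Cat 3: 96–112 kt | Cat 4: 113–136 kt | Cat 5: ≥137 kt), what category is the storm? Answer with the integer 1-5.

3

ΔP = 1010 − 916 = 94 hPa.
V ≈ 6.3 × 94^0.631 = 6.3 × 17.58 ≈ 111 kt.
111 kt falls in the Category 3 band.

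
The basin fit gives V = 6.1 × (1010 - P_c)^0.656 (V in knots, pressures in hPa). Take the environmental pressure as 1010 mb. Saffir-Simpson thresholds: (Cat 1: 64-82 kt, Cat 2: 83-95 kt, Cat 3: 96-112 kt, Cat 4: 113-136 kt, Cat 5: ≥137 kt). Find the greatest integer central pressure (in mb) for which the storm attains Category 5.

895 mb

Category 5 begins at V = 137 kt.
Required ΔP = (137/6.1)^(1/0.656) = 22.459^1.524 ≈ 114.83 mb.
P_c ≤ 1010 − 114.83 = 895.17, so the highest integer P_c is 895 mb.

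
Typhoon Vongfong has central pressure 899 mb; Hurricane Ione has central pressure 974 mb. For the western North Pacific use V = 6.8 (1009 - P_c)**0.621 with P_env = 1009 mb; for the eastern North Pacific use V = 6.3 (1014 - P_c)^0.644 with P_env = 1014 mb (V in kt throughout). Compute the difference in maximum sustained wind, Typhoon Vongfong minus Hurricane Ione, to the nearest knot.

58 kt

Typhoon Vongfong: ΔP = 110; V ≈ 6.8 × 110^0.621 ≈ 125.95 kt.
Hurricane Ione: ΔP = 40; V ≈ 6.3 × 40^0.644 ≈ 67.77 kt.
Difference ≈ 125.95 − 67.77 = 58.18 → 58 kt.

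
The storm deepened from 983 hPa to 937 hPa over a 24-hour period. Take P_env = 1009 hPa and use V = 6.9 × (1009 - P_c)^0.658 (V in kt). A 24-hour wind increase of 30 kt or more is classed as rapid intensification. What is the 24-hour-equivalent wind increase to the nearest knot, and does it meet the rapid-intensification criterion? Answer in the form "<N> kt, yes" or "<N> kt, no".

V₁: ΔP = 26, V ≈ 6.9 × 26^0.658 ≈ 58.87 kt.
V₂: ΔP = 72, V ≈ 6.9 × 72^0.658 ≈ 115.07 kt.
ΔV over 24 h = 56.20 kt → 24 h equivalent = 56.20 × 24/24 ≈ 56.20 kt.
56 kt ≥ 30 kt ⇒ rapid intensification.

56 kt, yes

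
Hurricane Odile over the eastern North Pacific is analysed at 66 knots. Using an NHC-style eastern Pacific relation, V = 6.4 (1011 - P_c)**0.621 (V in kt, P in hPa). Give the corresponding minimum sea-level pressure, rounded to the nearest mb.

968 mb

ΔP = (V / 6.4)^(1/0.621) = (66/6.4)^1.610.
66/6.4 = 10.312; 10.312^1.610 ≈ 42.84 mb.
P_c = 1011 − 42.84 = 968.16 ≈ 968 mb.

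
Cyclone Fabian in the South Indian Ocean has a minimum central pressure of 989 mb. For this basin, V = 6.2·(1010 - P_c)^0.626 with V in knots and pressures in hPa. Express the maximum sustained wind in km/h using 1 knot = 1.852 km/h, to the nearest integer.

77 km/h

ΔP = 1010 − 989 = 21 mb.
V ≈ 6.2 × 21^0.626 = 6.2 × 6.725 ≈ 41.697 kt.
41.697 × 1.852 ≈ 77.22 km/h → 77 km/h.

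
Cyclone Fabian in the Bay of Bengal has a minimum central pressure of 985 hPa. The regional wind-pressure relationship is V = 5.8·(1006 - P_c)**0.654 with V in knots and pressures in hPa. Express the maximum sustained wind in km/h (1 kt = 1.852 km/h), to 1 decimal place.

ΔP = 1006 − 985 = 21 hPa.
V ≈ 5.8 × 21^0.654 = 5.8 × 7.324 ≈ 42.478 kt.
42.478 × 1.852 ≈ 78.67 km/h → 78.7 km/h.

78.7 km/h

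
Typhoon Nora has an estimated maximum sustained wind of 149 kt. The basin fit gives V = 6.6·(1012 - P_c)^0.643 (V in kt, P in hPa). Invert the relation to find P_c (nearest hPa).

ΔP = (V / 6.6)^(1/0.643) = (149/6.6)^1.555.
149/6.6 = 22.576; 22.576^1.555 ≈ 127.41 hPa.
P_c = 1012 − 127.41 = 884.59 ≈ 885 hPa.

885 hPa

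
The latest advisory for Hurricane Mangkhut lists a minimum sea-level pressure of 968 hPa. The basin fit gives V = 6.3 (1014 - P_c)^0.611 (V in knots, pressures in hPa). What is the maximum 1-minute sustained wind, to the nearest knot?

ΔP = 1014 − 968 = 46 hPa.
46^0.611 ≈ 10.374.
V ≈ 6.3 × 10.374 ≈ 65.4 kt.

65 kt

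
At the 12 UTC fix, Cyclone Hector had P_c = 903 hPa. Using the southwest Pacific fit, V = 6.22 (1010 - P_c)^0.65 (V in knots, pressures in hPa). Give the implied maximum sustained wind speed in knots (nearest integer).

130 kt

ΔP = 1010 − 903 = 107 hPa.
107^0.65 ≈ 20.850.
V ≈ 6.22 × 20.850 ≈ 129.7 kt.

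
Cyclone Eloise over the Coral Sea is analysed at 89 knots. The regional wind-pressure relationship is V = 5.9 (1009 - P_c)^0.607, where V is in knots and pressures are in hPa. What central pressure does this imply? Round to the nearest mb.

ΔP = (V / 5.9)^(1/0.607) = (89/5.9)^1.647.
89/5.9 = 15.085; 15.085^1.647 ≈ 87.41 mb.
P_c = 1009 − 87.41 = 921.59 ≈ 922 mb.

922 mb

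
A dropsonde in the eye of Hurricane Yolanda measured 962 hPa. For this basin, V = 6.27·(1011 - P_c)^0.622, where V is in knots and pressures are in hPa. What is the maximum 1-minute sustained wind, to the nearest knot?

ΔP = 1011 − 962 = 49 hPa.
49^0.622 ≈ 11.254.
V ≈ 6.27 × 11.254 ≈ 70.6 kt.

71 kt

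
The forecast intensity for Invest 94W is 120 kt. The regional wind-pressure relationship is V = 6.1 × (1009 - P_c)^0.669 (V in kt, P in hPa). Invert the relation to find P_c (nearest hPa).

ΔP = (V / 6.1)^(1/0.669) = (120/6.1)^1.495.
120/6.1 = 19.672; 19.672^1.495 ≈ 85.90 hPa.
P_c = 1009 − 85.90 = 923.10 ≈ 923 hPa.

923 hPa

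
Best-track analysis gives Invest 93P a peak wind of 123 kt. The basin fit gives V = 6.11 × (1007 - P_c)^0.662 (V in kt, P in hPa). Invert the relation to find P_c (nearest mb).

914 mb

ΔP = (V / 6.11)^(1/0.662) = (123/6.11)^1.511.
123/6.11 = 20.131; 20.131^1.511 ≈ 93.24 mb.
P_c = 1007 − 93.24 = 913.76 ≈ 914 mb.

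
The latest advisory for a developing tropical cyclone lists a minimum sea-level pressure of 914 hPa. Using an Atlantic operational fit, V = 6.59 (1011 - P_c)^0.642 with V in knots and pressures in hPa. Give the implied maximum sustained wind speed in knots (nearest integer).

124 kt

ΔP = 1011 − 914 = 97 hPa.
97^0.642 ≈ 18.859.
V ≈ 6.59 × 18.859 ≈ 124.3 kt.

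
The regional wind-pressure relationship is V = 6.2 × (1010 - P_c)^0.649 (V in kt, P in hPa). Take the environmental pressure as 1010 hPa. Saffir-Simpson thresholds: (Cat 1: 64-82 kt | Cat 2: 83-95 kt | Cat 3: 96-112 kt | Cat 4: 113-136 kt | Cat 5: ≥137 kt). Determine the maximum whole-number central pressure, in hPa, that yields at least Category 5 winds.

Category 5 begins at V = 137 kt.
Required ΔP = (137/6.2)^(1/0.649) = 22.097^1.541 ≈ 117.87 hPa.
P_c ≤ 1010 − 117.87 = 892.13, so the highest integer P_c is 892 hPa.

892 hPa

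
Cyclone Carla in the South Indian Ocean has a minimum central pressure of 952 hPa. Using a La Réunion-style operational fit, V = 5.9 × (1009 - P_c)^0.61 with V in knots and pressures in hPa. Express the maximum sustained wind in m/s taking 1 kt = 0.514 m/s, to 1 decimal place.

35.7 m/s

ΔP = 1009 − 952 = 57 hPa.
V ≈ 5.9 × 57^0.61 = 5.9 × 11.778 ≈ 69.492 kt.
69.492 × 0.514 ≈ 35.72 m/s → 35.7 m/s.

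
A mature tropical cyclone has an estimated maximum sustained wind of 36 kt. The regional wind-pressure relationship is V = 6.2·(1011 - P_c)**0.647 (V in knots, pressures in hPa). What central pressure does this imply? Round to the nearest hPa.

996 hPa

ΔP = (V / 6.2)^(1/0.647) = (36/6.2)^1.546.
36/6.2 = 5.806; 5.806^1.546 ≈ 15.16 hPa.
P_c = 1011 − 15.16 = 995.84 ≈ 996 hPa.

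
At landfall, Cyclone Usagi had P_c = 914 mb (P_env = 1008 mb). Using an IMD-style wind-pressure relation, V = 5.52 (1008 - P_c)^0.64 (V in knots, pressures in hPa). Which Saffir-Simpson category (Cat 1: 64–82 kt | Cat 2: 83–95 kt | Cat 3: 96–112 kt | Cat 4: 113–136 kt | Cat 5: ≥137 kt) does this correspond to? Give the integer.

ΔP = 1008 − 914 = 94 mb.
V ≈ 5.52 × 94^0.64 = 5.52 × 18.31 ≈ 101 kt.
101 kt falls in the Category 3 band.

3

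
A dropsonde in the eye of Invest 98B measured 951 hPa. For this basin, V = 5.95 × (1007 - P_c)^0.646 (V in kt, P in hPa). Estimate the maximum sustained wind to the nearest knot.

80 kt

ΔP = 1007 − 951 = 56 hPa.
56^0.646 ≈ 13.469.
V ≈ 5.95 × 13.469 ≈ 80.1 kt.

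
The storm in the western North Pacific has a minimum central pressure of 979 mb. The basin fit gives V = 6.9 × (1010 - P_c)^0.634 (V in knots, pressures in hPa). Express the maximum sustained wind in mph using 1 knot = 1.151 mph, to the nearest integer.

ΔP = 1010 − 979 = 31 mb.
V ≈ 6.9 × 31^0.634 = 6.9 × 8.821 ≈ 60.866 kt.
60.866 × 1.151 ≈ 70.06 mph → 70 mph.

70 mph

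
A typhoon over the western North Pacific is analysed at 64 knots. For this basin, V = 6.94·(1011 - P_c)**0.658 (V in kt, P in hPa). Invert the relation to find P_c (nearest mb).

ΔP = (V / 6.94)^(1/0.658) = (64/6.94)^1.520.
64/6.94 = 9.222; 9.222^1.520 ≈ 29.26 mb.
P_c = 1011 − 29.26 = 981.74 ≈ 982 mb.

982 mb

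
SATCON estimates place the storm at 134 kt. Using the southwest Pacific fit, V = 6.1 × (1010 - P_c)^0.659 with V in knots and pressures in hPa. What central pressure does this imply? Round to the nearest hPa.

901 hPa

ΔP = (V / 6.1)^(1/0.659) = (134/6.1)^1.517.
134/6.1 = 21.967; 21.967^1.517 ≈ 108.66 hPa.
P_c = 1010 − 108.66 = 901.34 ≈ 901 hPa.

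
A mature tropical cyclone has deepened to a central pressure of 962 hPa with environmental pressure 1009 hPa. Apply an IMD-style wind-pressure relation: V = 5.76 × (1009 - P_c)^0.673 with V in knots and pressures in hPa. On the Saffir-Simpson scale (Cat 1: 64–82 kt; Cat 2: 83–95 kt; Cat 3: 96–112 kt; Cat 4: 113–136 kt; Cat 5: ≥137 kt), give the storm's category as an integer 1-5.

1

ΔP = 1009 − 962 = 47 hPa.
V ≈ 5.76 × 47^0.673 = 5.76 × 13.35 ≈ 77 kt.
77 kt falls in the Category 1 band.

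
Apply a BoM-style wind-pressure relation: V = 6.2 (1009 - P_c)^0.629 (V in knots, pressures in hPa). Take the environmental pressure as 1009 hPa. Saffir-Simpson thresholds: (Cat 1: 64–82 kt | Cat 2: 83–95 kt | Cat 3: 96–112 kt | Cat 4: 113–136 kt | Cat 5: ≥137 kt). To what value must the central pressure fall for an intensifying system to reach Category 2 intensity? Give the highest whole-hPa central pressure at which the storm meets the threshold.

947 hPa

Category 2 begins at V = 83 kt.
Required ΔP = (83/6.2)^(1/0.629) = 13.387^1.590 ≈ 61.83 hPa.
P_c ≤ 1009 − 61.83 = 947.17, so the highest integer P_c is 947 hPa.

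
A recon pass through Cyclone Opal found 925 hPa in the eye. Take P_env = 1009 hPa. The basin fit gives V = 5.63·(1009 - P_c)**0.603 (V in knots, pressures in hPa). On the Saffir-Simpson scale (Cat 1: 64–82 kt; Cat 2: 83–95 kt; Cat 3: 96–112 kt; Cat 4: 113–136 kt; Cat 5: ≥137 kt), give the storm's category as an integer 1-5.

ΔP = 1009 − 925 = 84 hPa.
V ≈ 5.63 × 84^0.603 = 5.63 × 14.47 ≈ 81 kt.
81 kt falls in the Category 1 band.

1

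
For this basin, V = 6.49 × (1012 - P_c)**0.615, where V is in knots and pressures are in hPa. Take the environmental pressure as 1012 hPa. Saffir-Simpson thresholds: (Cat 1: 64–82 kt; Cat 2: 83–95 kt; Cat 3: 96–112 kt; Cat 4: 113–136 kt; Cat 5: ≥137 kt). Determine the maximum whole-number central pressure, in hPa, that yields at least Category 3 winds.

932 hPa

Category 3 begins at V = 96 kt.
Required ΔP = (96/6.49)^(1/0.615) = 14.792^1.626 ≈ 79.89 hPa.
P_c ≤ 1012 − 79.89 = 932.11, so the highest integer P_c is 932 hPa.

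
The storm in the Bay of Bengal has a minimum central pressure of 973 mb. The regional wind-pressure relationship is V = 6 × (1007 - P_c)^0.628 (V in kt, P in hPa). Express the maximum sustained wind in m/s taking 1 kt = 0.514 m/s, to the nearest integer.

ΔP = 1007 − 973 = 34 mb.
V ≈ 6 × 34^0.628 = 6 × 9.157 ≈ 54.944 kt.
54.944 × 0.514 ≈ 28.24 m/s → 28 m/s.

28 m/s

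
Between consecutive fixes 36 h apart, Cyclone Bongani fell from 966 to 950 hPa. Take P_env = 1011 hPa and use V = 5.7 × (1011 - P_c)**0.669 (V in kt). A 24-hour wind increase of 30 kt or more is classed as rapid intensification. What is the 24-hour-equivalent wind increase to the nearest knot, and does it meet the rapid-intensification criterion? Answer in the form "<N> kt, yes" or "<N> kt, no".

V₁: ΔP = 45, V ≈ 5.7 × 45^0.669 ≈ 72.76 kt.
V₂: ΔP = 61, V ≈ 5.7 × 61^0.669 ≈ 89.18 kt.
ΔV over 36 h = 16.42 kt → 24 h equivalent = 16.42 × 24/36 ≈ 10.95 kt.
11 kt < 30 kt ⇒ not rapid intensification.

11 kt, no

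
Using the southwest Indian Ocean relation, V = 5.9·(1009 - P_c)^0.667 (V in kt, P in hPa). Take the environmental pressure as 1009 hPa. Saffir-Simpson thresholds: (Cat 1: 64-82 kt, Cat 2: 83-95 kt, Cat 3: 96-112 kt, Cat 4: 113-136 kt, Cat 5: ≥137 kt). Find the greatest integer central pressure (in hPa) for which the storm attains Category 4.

Category 4 begins at V = 113 kt.
Required ΔP = (113/5.9)^(1/0.667) = 19.153^1.499 ≈ 83.63 hPa.
P_c ≤ 1009 − 83.63 = 925.37, so the highest integer P_c is 925 hPa.

925 hPa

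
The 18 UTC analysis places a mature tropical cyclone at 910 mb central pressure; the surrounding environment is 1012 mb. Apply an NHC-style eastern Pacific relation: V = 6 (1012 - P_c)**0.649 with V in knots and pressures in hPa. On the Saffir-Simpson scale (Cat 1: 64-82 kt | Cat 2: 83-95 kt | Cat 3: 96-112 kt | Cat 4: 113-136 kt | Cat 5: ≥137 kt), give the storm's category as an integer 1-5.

ΔP = 1012 − 910 = 102 mb.
V ≈ 6 × 102^0.649 = 6 × 20.12 ≈ 121 kt.
121 kt falls in the Category 4 band.

4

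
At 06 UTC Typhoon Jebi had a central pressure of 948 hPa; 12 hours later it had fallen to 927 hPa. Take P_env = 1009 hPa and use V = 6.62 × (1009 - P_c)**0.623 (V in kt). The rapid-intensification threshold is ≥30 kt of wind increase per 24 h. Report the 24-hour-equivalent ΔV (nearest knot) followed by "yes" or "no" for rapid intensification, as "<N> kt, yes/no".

35 kt, yes

V₁: ΔP = 61, V ≈ 6.62 × 61^0.623 ≈ 85.73 kt.
V₂: ΔP = 82, V ≈ 6.62 × 82^0.623 ≈ 103.08 kt.
ΔV over 12 h = 17.35 kt → 24 h equivalent = 17.35 × 24/12 ≈ 34.70 kt.
35 kt ≥ 30 kt ⇒ rapid intensification.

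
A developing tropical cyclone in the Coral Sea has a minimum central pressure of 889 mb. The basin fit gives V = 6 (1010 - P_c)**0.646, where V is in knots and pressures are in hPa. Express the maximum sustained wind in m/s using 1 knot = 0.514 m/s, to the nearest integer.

ΔP = 1010 − 889 = 121 mb.
V ≈ 6 × 121^0.646 = 6 × 22.155 ≈ 132.932 kt.
132.932 × 0.514 ≈ 68.33 m/s → 68 m/s.

68 m/s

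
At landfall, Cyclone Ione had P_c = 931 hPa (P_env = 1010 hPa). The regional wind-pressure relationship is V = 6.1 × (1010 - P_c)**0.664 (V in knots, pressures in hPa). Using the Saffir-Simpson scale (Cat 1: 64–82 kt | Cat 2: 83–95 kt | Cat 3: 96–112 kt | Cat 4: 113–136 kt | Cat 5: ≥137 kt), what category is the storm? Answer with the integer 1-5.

3

ΔP = 1010 − 931 = 79 hPa.
V ≈ 6.1 × 79^0.664 = 6.1 × 18.20 ≈ 111 kt.
111 kt falls in the Category 3 band.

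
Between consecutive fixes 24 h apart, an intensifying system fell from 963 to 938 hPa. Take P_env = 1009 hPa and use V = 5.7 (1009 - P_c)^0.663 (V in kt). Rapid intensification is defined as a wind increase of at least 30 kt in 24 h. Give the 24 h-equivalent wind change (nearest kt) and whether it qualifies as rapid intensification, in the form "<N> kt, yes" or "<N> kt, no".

24 kt, no

V₁: ΔP = 46, V ≈ 5.7 × 46^0.663 ≈ 72.16 kt.
V₂: ΔP = 71, V ≈ 5.7 × 71^0.663 ≈ 96.22 kt.
ΔV over 24 h = 24.06 kt → 24 h equivalent = 24.06 × 24/24 ≈ 24.06 kt.
24 kt < 30 kt ⇒ not rapid intensification.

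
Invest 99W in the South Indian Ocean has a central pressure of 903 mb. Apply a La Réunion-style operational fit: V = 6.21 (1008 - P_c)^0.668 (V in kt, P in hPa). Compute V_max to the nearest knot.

139 kt

ΔP = 1008 − 903 = 105 mb.
105^0.668 ≈ 22.395.
V ≈ 6.21 × 22.395 ≈ 139.1 kt.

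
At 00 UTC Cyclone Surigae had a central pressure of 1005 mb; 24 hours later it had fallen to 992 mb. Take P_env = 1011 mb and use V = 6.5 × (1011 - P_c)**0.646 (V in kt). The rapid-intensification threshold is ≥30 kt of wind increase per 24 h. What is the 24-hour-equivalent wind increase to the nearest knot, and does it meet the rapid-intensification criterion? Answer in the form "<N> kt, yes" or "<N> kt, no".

V₁: ΔP = 6, V ≈ 6.5 × 6^0.646 ≈ 20.68 kt.
V₂: ΔP = 19, V ≈ 6.5 × 19^0.646 ≈ 43.55 kt.
ΔV over 24 h = 22.87 kt → 24 h equivalent = 22.87 × 24/24 ≈ 22.87 kt.
23 kt < 30 kt ⇒ not rapid intensification.

23 kt, no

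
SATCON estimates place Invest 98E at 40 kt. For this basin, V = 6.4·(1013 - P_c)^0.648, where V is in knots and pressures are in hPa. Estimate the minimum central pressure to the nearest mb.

996 mb

ΔP = (V / 6.4)^(1/0.648) = (40/6.4)^1.543.
40/6.4 = 6.250; 6.250^1.543 ≈ 16.91 mb.
P_c = 1013 − 16.91 = 996.09 ≈ 996 mb.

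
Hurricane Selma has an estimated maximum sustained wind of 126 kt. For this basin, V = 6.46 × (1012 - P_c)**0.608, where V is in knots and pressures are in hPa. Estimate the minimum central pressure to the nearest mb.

880 mb

ΔP = (V / 6.46)^(1/0.608) = (126/6.46)^1.645.
126/6.46 = 19.505; 19.505^1.645 ≈ 132.42 mb.
P_c = 1012 − 132.42 = 879.58 ≈ 880 mb.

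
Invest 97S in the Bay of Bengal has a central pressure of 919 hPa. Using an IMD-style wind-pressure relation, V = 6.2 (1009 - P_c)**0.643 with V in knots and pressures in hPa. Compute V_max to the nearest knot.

ΔP = 1009 − 919 = 90 hPa.
90^0.643 ≈ 18.054.
V ≈ 6.2 × 18.054 ≈ 111.9 kt.

112 kt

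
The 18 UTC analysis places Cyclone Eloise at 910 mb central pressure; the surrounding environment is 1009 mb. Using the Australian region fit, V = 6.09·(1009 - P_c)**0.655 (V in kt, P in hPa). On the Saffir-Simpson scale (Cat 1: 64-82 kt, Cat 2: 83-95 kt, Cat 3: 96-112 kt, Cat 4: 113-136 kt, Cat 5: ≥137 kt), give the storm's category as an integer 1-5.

4

ΔP = 1009 − 910 = 99 mb.
V ≈ 6.09 × 99^0.655 = 6.09 × 20.28 ≈ 124 kt.
124 kt falls in the Category 4 band.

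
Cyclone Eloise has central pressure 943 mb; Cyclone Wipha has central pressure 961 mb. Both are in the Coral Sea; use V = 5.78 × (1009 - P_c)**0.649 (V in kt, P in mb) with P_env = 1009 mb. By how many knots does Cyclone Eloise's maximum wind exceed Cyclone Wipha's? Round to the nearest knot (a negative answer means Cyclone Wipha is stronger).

16 kt

Cyclone Eloise: ΔP = 66; V ≈ 5.78 × 66^0.649 ≈ 87.66 kt.
Cyclone Wipha: ΔP = 48; V ≈ 5.78 × 48^0.649 ≈ 71.29 kt.
Difference ≈ 87.66 − 71.29 = 16.37 → 16 kt.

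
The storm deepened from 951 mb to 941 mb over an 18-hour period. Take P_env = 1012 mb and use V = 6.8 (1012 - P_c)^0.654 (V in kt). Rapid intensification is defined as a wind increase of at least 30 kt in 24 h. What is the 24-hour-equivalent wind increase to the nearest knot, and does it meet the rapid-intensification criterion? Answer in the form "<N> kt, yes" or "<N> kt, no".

V₁: ΔP = 61, V ≈ 6.8 × 61^0.654 ≈ 100.03 kt.
V₂: ΔP = 71, V ≈ 6.8 × 71^0.654 ≈ 110.47 kt.
ΔV over 18 h = 10.44 kt → 24 h equivalent = 10.44 × 24/18 ≈ 13.92 kt.
14 kt < 30 kt ⇒ not rapid intensification.

14 kt, no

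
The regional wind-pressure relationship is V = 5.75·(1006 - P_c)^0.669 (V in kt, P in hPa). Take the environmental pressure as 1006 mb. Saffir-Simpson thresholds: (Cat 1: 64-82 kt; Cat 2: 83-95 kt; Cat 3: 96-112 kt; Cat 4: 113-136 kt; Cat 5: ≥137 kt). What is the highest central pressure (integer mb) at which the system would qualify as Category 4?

Category 4 begins at V = 113 kt.
Required ΔP = (113/5.75)^(1/0.669) = 19.652^1.495 ≈ 85.77 mb.
P_c ≤ 1006 − 85.77 = 920.23, so the highest integer P_c is 920 mb.

920 mb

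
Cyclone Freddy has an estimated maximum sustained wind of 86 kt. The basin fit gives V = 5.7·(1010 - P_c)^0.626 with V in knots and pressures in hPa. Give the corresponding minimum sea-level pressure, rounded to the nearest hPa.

934 hPa

ΔP = (V / 5.7)^(1/0.626) = (86/5.7)^1.597.
86/5.7 = 15.088; 15.088^1.597 ≈ 76.35 hPa.
P_c = 1010 − 76.35 = 933.65 ≈ 934 hPa.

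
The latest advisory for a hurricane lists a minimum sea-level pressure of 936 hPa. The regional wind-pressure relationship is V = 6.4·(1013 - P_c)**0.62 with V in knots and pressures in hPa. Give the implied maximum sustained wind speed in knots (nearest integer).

ΔP = 1013 − 936 = 77 hPa.
77^0.62 ≈ 14.778.
V ≈ 6.4 × 14.778 ≈ 94.6 kt.

95 kt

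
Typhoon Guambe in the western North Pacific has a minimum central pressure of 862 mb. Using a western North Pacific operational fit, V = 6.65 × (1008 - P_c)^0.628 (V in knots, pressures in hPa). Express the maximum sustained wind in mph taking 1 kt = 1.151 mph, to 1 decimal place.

ΔP = 1008 − 862 = 146 mb.
V ≈ 6.65 × 146^0.628 = 6.65 × 22.867 ≈ 152.067 kt.
152.067 × 1.151 ≈ 175.03 mph → 175.0 mph.

175.0 mph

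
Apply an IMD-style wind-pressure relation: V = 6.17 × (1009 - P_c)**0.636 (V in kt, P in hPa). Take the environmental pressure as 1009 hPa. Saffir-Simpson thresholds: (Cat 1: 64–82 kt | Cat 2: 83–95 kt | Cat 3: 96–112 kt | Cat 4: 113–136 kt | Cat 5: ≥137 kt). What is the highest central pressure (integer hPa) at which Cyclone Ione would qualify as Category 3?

Category 3 begins at V = 96 kt.
Required ΔP = (96/6.17)^(1/0.636) = 15.559^1.572 ≈ 74.85 hPa.
P_c ≤ 1009 − 74.85 = 934.15, so the highest integer P_c is 934 hPa.

934 hPa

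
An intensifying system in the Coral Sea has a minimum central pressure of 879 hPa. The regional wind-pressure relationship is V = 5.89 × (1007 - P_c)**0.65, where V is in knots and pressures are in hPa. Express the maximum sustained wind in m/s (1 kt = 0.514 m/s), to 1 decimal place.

70.9 m/s

ΔP = 1007 − 879 = 128 hPa.
V ≈ 5.89 × 128^0.65 = 5.89 × 23.425 ≈ 137.975 kt.
137.975 × 0.514 ≈ 70.92 m/s → 70.9 m/s.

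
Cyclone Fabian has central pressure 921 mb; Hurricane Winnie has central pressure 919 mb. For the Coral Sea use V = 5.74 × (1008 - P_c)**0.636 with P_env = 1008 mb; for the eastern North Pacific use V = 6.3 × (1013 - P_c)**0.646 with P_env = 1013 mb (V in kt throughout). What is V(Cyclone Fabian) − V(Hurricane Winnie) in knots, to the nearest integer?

Cyclone Fabian: ΔP = 87; V ≈ 5.74 × 87^0.636 ≈ 98.28 kt.
Hurricane Winnie: ΔP = 94; V ≈ 6.3 × 94^0.646 ≈ 118.57 kt.
Difference ≈ 98.28 − 118.57 = -20.29 → -20 kt.

-20 kt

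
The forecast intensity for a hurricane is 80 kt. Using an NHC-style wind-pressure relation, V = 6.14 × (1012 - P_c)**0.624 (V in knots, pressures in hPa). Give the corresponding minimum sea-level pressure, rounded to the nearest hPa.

ΔP = (V / 6.14)^(1/0.624) = (80/6.14)^1.603.
80/6.14 = 13.029; 13.029^1.603 ≈ 61.20 hPa.
P_c = 1012 − 61.20 = 950.80 ≈ 951 hPa.

951 hPa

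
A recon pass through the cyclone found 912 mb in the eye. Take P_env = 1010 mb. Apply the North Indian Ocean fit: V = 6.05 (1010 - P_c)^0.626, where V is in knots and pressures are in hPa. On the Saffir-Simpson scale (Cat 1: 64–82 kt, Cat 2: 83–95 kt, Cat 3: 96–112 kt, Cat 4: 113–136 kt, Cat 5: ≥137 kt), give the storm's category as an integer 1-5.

ΔP = 1010 − 912 = 98 mb.
V ≈ 6.05 × 98^0.626 = 6.05 × 17.64 ≈ 107 kt.
107 kt falls in the Category 3 band.

3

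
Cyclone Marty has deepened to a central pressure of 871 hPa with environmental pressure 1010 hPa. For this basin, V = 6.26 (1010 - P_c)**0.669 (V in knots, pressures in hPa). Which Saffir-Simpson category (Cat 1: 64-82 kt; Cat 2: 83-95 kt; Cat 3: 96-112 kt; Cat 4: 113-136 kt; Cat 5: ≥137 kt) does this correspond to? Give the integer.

5

ΔP = 1010 − 871 = 139 hPa.
V ≈ 6.26 × 139^0.669 = 6.26 × 27.14 ≈ 170 kt.
170 kt falls in the Category 5 band.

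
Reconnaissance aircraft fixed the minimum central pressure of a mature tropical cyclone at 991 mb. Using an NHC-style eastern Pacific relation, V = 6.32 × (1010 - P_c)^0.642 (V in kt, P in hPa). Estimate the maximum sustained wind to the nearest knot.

42 kt

ΔP = 1010 − 991 = 19 mb.
19^0.642 ≈ 6.622.
V ≈ 6.32 × 6.622 ≈ 41.8 kt.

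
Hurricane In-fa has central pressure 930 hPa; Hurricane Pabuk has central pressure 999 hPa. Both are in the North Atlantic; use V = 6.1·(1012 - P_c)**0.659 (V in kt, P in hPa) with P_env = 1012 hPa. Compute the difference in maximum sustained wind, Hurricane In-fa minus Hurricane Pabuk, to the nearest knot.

78 kt

Hurricane In-fa: ΔP = 82; V ≈ 6.1 × 82^0.659 ≈ 111.31 kt.
Hurricane Pabuk: ΔP = 13; V ≈ 6.1 × 13^0.659 ≈ 33.07 kt.
Difference ≈ 111.31 − 33.07 = 78.24 → 78 kt.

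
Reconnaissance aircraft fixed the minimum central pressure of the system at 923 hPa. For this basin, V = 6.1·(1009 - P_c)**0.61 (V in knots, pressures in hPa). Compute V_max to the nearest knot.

92 kt

ΔP = 1009 − 923 = 86 hPa.
86^0.61 ≈ 15.137.
V ≈ 6.1 × 15.137 ≈ 92.3 kt.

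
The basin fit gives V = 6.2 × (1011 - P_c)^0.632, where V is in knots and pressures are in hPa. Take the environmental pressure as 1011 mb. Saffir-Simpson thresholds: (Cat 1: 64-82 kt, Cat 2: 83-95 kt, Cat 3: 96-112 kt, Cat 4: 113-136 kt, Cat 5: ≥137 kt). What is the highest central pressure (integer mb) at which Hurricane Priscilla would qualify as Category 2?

Category 2 begins at V = 83 kt.
Required ΔP = (83/6.2)^(1/0.632) = 13.387^1.582 ≈ 60.64 mb.
P_c ≤ 1011 − 60.64 = 950.36, so the highest integer P_c is 950 mb.

950 mb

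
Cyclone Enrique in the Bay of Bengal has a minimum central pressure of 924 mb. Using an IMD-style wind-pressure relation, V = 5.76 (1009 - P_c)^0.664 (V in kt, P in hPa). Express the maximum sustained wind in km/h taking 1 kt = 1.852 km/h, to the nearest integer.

ΔP = 1009 − 924 = 85 mb.
V ≈ 5.76 × 85^0.664 = 5.76 × 19.104 ≈ 110.042 kt.
110.042 × 1.852 ≈ 203.80 km/h → 204 km/h.

204 km/h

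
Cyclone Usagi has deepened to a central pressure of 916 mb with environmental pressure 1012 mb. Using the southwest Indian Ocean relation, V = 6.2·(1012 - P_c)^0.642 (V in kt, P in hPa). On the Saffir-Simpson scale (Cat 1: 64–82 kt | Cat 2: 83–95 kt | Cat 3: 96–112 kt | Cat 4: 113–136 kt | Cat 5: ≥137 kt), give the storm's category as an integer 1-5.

4

ΔP = 1012 − 916 = 96 mb.
V ≈ 6.2 × 96^0.642 = 6.2 × 18.73 ≈ 116 kt.
116 kt falls in the Category 4 band.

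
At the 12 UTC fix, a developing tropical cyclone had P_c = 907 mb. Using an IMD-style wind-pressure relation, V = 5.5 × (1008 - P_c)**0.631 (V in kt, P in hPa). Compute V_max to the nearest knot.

101 kt

ΔP = 1008 − 907 = 101 mb.
101^0.631 ≈ 18.396.
V ≈ 5.5 × 18.396 ≈ 101.2 kt.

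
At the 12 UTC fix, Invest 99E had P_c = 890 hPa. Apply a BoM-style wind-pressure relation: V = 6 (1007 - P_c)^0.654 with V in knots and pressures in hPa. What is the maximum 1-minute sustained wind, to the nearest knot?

ΔP = 1007 − 890 = 117 hPa.
117^0.654 ≈ 22.521.
V ≈ 6 × 22.521 ≈ 135.1 kt.

135 kt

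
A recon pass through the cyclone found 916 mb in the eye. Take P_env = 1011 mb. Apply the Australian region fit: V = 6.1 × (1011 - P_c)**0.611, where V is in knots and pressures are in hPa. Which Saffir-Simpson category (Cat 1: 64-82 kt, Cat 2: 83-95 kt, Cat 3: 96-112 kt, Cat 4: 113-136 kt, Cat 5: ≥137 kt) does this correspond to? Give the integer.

3

ΔP = 1011 − 916 = 95 mb.
V ≈ 6.1 × 95^0.611 = 6.1 × 16.16 ≈ 99 kt.
99 kt falls in the Category 3 band.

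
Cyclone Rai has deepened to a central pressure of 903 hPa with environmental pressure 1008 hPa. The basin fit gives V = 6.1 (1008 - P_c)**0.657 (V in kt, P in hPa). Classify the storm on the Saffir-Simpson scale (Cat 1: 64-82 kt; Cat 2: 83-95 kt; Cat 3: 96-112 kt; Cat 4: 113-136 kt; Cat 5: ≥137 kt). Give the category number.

4

ΔP = 1008 − 903 = 105 hPa.
V ≈ 6.1 × 105^0.657 = 6.1 × 21.28 ≈ 130 kt.
130 kt falls in the Category 4 band.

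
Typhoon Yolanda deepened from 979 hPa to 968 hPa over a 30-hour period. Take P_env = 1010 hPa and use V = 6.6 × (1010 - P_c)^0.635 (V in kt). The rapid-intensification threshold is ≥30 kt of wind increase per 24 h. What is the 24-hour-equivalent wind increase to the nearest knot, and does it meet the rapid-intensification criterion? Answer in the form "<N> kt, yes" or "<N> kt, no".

10 kt, no

V₁: ΔP = 31, V ≈ 6.6 × 31^0.635 ≈ 58.42 kt.
V₂: ΔP = 42, V ≈ 6.6 × 42^0.635 ≈ 70.84 kt.
ΔV over 30 h = 12.42 kt → 24 h equivalent = 12.42 × 24/30 ≈ 9.94 kt.
10 kt < 30 kt ⇒ not rapid intensification.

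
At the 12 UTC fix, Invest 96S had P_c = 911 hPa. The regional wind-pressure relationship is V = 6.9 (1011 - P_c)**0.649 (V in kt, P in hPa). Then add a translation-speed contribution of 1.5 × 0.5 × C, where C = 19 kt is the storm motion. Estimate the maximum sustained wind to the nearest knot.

ΔP = 1011 − 911 = 100 hPa.
100^0.649 ≈ 19.861.
V ≈ 6.9 × 19.861 ≈ 137.0 kt.
Translation term: 1.5 × 0.5 × 19 = 14.25 kt.
Corrected V ≈ 151.25 kt → 151 kt.

151 kt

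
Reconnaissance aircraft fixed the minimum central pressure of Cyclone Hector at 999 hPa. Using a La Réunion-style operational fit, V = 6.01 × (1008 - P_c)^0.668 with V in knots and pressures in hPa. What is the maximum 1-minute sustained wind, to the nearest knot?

26 kt

ΔP = 1008 − 999 = 9 hPa.
9^0.668 ≈ 4.339.
V ≈ 6.01 × 4.339 ≈ 26.1 kt.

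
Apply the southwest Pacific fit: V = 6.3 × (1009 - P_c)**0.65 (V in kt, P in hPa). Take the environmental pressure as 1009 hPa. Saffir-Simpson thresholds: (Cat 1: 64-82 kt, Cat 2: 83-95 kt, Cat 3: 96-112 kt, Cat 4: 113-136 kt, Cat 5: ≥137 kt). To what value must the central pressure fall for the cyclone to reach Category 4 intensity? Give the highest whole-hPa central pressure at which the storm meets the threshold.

924 hPa

Category 4 begins at V = 113 kt.
Required ΔP = (113/6.3)^(1/0.65) = 17.937^1.538 ≈ 84.88 hPa.
P_c ≤ 1009 − 84.88 = 924.12, so the highest integer P_c is 924 hPa.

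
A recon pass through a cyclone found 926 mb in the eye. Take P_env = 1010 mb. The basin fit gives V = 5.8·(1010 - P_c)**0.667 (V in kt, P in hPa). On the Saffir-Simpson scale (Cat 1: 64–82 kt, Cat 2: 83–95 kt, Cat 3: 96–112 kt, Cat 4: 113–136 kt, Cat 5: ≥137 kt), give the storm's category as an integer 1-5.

ΔP = 1010 − 926 = 84 mb.
V ≈ 5.8 × 84^0.667 = 5.8 × 19.21 ≈ 111 kt.
111 kt falls in the Category 3 band.

3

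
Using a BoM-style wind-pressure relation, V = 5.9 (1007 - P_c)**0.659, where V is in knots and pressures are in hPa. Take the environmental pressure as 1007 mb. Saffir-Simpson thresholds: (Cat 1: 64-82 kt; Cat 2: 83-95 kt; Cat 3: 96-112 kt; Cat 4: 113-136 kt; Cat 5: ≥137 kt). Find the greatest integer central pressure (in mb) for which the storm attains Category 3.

Category 3 begins at V = 96 kt.
Required ΔP = (96/5.9)^(1/0.659) = 16.271^1.517 ≈ 68.91 mb.
P_c ≤ 1007 − 68.91 = 938.09, so the highest integer P_c is 938 mb.

938 mb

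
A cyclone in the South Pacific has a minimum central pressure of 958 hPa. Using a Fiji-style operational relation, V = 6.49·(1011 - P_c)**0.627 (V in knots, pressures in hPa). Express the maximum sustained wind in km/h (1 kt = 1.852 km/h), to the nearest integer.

ΔP = 1011 − 958 = 53 hPa.
V ≈ 6.49 × 53^0.627 = 6.49 × 12.054 ≈ 78.229 kt.
78.229 × 1.852 ≈ 144.88 km/h → 145 km/h.

145 km/h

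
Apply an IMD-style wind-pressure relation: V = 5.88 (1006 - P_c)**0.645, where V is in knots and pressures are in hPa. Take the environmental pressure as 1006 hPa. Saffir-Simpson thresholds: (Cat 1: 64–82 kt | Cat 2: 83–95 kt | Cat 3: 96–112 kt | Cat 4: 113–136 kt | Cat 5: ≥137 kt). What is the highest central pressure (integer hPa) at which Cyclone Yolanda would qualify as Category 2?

Category 2 begins at V = 83 kt.
Required ΔP = (83/5.88)^(1/0.645) = 14.116^1.550 ≈ 60.60 hPa.
P_c ≤ 1006 − 60.60 = 945.40, so the highest integer P_c is 945 hPa.

945 hPa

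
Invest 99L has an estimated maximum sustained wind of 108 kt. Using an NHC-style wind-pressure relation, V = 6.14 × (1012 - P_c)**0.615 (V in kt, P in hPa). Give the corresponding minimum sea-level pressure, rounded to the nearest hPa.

ΔP = (V / 6.14)^(1/0.615) = (108/6.14)^1.626.
108/6.14 = 17.590; 17.590^1.626 ≈ 105.88 hPa.
P_c = 1012 − 105.88 = 906.12 ≈ 906 hPa.

906 hPa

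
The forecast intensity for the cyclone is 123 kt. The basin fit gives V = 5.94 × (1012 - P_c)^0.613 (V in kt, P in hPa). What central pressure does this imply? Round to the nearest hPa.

872 hPa

ΔP = (V / 5.94)^(1/0.613) = (123/5.94)^1.631.
123/5.94 = 20.707; 20.707^1.631 ≈ 140.29 hPa.
P_c = 1012 − 140.29 = 871.71 ≈ 872 hPa.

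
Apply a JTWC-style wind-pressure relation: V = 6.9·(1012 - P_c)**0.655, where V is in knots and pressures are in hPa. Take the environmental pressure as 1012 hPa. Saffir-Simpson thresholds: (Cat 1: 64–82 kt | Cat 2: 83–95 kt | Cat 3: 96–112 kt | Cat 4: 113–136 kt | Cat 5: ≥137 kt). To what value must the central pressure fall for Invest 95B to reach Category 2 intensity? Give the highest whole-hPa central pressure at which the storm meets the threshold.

967 hPa

Category 2 begins at V = 83 kt.
Required ΔP = (83/6.9)^(1/0.655) = 12.029^1.527 ≈ 44.59 hPa.
P_c ≤ 1012 − 44.59 = 967.41, so the highest integer P_c is 967 hPa.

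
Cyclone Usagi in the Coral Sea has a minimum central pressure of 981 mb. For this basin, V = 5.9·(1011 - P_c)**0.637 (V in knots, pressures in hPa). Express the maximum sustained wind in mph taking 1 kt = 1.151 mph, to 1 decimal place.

59.3 mph

ΔP = 1011 − 981 = 30 mb.
V ≈ 5.9 × 30^0.637 = 5.9 × 8.728 ≈ 51.497 kt.
51.497 × 1.151 ≈ 59.27 mph → 59.3 mph.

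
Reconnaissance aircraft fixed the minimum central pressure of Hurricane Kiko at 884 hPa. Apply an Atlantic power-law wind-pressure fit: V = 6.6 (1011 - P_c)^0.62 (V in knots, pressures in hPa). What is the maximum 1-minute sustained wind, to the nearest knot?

ΔP = 1011 − 884 = 127 hPa.
127^0.62 ≈ 20.154.
V ≈ 6.6 × 20.154 ≈ 133.0 kt.

133 kt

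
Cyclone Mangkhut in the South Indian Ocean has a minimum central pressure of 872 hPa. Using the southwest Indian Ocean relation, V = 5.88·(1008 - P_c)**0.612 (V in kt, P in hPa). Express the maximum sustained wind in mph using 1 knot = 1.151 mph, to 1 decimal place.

136.8 mph

ΔP = 1008 − 872 = 136 hPa.
V ≈ 5.88 × 136^0.612 = 5.88 × 20.217 ≈ 118.878 kt.
118.878 × 1.151 ≈ 136.83 mph → 136.8 mph.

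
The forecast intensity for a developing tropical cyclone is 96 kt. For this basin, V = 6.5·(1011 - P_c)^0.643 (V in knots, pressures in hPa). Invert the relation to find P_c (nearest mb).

945 mb

ΔP = (V / 6.5)^(1/0.643) = (96/6.5)^1.555.
96/6.5 = 14.769; 14.769^1.555 ≈ 65.86 mb.
P_c = 1011 − 65.86 = 945.14 ≈ 945 mb.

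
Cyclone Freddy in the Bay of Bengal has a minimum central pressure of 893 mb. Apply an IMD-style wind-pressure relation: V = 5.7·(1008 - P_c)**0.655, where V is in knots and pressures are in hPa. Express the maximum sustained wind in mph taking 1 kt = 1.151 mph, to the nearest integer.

147 mph

ΔP = 1008 − 893 = 115 mb.
V ≈ 5.7 × 115^0.655 = 5.7 × 22.375 ≈ 127.536 kt.
127.536 × 1.151 ≈ 146.79 mph → 147 mph.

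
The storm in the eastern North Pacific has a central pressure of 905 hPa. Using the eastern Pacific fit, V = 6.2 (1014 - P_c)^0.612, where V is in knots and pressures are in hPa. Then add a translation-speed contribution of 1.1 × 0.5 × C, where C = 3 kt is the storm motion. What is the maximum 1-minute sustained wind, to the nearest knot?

ΔP = 1014 − 905 = 109 hPa.
109^0.612 ≈ 17.657.
V ≈ 6.2 × 17.657 ≈ 109.5 kt.
Translation term: 1.1 × 0.5 × 3 = 1.65 kt.
Corrected V ≈ 111.15 kt → 111 kt.

111 kt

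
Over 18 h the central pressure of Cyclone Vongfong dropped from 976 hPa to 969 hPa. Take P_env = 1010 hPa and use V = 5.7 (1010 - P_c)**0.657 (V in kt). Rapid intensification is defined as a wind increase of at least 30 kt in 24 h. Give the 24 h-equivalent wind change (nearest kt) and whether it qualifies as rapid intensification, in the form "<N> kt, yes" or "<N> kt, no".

V₁: ΔP = 34, V ≈ 5.7 × 34^0.657 ≈ 57.82 kt.
V₂: ΔP = 41, V ≈ 5.7 × 41^0.657 ≈ 65.38 kt.
ΔV over 18 h = 7.56 kt → 24 h equivalent = 7.56 × 24/18 ≈ 10.08 kt.
10 kt < 30 kt ⇒ not rapid intensification.

10 kt, no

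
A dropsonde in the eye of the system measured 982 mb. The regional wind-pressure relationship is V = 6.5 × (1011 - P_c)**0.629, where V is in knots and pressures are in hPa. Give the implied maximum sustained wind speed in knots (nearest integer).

ΔP = 1011 − 982 = 29 mb.
29^0.629 ≈ 8.315.
V ≈ 6.5 × 8.315 ≈ 54.0 kt.

54 kt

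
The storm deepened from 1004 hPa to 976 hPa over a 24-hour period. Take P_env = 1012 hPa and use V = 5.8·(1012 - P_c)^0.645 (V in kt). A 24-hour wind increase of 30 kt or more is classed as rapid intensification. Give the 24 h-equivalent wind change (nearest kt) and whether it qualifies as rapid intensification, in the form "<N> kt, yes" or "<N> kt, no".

V₁: ΔP = 8, V ≈ 5.8 × 8^0.645 ≈ 22.18 kt.
V₂: ΔP = 36, V ≈ 5.8 × 36^0.645 ≈ 58.51 kt.
ΔV over 24 h = 36.33 kt → 24 h equivalent = 36.33 × 24/24 ≈ 36.33 kt.
36 kt ≥ 30 kt ⇒ rapid intensification.

36 kt, yes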